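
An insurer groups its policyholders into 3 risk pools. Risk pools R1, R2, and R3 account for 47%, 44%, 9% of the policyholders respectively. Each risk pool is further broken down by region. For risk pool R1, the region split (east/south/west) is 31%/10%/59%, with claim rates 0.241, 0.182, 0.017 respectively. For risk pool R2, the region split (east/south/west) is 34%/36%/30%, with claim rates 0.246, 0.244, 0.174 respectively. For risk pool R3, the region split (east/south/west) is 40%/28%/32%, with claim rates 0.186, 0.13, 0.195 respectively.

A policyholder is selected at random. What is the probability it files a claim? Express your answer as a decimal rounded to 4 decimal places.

P(C|R1) = 0.31·0.241 + 0.1·0.182 + 0.59·0.017 = 0.07471 + 0.0182 + 0.01003 = 0.10294
P(C|R2) = 0.34·0.246 + 0.36·0.244 + 0.3·0.174 = 0.08364 + 0.08784 + 0.0522 = 0.22368
P(C|R3) = 0.4·0.186 + 0.28·0.13 + 0.32·0.195 = 0.0744 + 0.0364 + 0.0624 = 0.1732
Then overall,
P(C) = 0.47·0.10294 + 0.44·0.22368 + 0.09·0.1732
      = 0.0483818 + 0.0984192 + 0.015588 = 0.162389

0.1624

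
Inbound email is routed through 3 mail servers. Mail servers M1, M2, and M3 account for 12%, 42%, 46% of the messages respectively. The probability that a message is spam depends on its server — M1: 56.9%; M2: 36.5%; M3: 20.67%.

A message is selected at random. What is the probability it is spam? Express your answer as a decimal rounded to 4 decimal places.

0.3167

P(S) = P(S|M1)·P(M1) + P(S|M2)·P(M2) + P(S|M3)·P(M3)
      = 0.569·0.12 + 0.365·0.42 + 0.2067·0.46
      = 0.06828 + 0.1533 + 0.095082 = 0.316662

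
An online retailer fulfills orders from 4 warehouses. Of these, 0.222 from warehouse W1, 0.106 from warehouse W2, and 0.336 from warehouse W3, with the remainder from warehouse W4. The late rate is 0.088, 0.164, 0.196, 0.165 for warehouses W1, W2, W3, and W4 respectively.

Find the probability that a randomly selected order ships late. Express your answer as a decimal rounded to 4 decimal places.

0.1582

P(W4) = 1 − (0.222 + 0.106 + 0.336) = 0.336.
P(L) = P(L|W1)·P(W1) + P(L|W2)·P(W2) + P(L|W3)·P(W3) + P(L|W4)·P(W4)
      = 0.088·0.222 + 0.164·0.106 + 0.196·0.336 + 0.165·0.336
      = 0.019536 + 0.017384 + 0.065856 + 0.05544 = 0.158216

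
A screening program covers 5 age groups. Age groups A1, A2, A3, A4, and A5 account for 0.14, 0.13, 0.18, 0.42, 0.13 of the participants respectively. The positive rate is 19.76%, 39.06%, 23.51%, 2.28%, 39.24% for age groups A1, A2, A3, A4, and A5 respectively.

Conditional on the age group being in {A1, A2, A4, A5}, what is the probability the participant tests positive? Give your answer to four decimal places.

Let S = {A1, A2, A4, A5}.
P(S) = 0.14 + 0.13 + 0.42 + 0.13 = 0.82.
P(T ∩ S) = 0.1976·0.14 + 0.3906·0.13 + 0.0228·0.42 + 0.3924·0.13 = 0.027664 + 0.050778 + 0.009576 + 0.051012 = 0.13903.
P(T | S) = 0.13903 / 0.82 = 0.169549…

P(T|S) ≈ 0.1695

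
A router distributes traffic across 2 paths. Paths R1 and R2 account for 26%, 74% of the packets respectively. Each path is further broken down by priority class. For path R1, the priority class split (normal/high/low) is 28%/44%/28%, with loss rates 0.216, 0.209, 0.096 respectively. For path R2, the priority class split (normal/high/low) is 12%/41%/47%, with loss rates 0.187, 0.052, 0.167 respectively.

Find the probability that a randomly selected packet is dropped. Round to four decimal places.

0.1371

P(L|R1) = 0.28·0.216 + 0.44·0.209 + 0.28·0.096 = 0.06048 + 0.09196 + 0.02688 = 0.17932
P(L|R2) = 0.12·0.187 + 0.41·0.052 + 0.47·0.167 = 0.02244 + 0.02132 + 0.07849 = 0.12225
Then overall,
P(L) = 0.26·0.17932 + 0.74·0.12225
      = 0.0466232 + 0.090465 = 0.1370882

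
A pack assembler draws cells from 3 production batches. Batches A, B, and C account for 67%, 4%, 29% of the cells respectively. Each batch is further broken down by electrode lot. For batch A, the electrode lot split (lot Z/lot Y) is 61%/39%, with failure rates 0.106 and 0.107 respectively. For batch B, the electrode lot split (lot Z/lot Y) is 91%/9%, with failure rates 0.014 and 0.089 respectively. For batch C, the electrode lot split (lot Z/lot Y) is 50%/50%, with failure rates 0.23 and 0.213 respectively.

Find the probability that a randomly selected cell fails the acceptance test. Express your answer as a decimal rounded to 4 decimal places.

P(F|A) = 0.61·0.106 + 0.39·0.107 = 0.06466 + 0.04173 = 0.10639
P(F|B) = 0.91·0.014 + 0.09·0.089 = 0.01274 + 0.00801 = 0.02075
P(F|C) = 0.5·0.23 + 0.5·0.213 = 0.115 + 0.1065 = 0.2215
Then overall,
P(F) = 0.67·0.10639 + 0.04·0.02075 + 0.29·0.2215
      = 0.0712813 + 0.00083 + 0.064235 = 0.1363463

P(F) ≈ 0.1363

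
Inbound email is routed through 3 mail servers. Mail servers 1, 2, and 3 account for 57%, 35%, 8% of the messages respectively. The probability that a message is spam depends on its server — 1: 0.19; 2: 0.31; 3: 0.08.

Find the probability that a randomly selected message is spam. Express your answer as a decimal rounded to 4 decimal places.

P(S) = P(S|1)·P(1) + P(S|2)·P(2) + P(S|3)·P(3)
      = 0.19·0.57 + 0.31·0.35 + 0.08·0.08
      = 0.1083 + 0.1085 + 0.0064 = 0.2232

0.2232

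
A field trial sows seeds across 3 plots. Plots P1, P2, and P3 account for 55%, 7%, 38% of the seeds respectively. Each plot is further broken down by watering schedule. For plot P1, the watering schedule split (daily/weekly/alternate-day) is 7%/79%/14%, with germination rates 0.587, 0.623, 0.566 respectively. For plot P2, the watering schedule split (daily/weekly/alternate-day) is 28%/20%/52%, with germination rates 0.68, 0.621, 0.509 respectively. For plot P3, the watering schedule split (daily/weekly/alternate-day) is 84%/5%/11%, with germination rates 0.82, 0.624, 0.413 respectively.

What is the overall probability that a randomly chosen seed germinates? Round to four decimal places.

P(G) ≈ 0.6683

P(G|P1) = 0.07·0.587 + 0.79·0.623 + 0.14·0.566 = 0.04109 + 0.49217 + 0.07924 = 0.6125
P(G|P2) = 0.28·0.68 + 0.2·0.621 + 0.52·0.509 = 0.1904 + 0.1242 + 0.26468 = 0.57928
P(G|P3) = 0.84·0.82 + 0.05·0.624 + 0.11·0.413 = 0.6888 + 0.0312 + 0.04543 = 0.76543
By total probability over the outer partition,
P(G) = 0.55·0.6125 + 0.07·0.57928 + 0.38·0.76543
      = 0.336875 + 0.0405496 + 0.2908634 = 0.668288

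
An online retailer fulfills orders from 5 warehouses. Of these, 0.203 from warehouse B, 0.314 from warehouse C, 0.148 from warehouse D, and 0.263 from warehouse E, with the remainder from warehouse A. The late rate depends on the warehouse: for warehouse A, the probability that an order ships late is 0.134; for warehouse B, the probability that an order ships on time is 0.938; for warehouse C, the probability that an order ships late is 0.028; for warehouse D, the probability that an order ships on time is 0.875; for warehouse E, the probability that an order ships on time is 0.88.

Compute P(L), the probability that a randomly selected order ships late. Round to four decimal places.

P(A) = 1 − (0.203 + 0.314 + 0.148 + 0.263) = 0.072.
P(L|B) = 1 − 0.938 = 0.062.
P(L|D) = 1 − 0.875 = 0.125.
P(L|E) = 1 − 0.88 = 0.12.
By the law of total probability,
P(L) = P(L|A)·P(A) + P(L|B)·P(B) + P(L|C)·P(C) + P(L|D)·P(D) + P(L|E)·P(E)
      = 0.134·0.072 + 0.062·0.203 + 0.028·0.314 + 0.125·0.148 + 0.12·0.263
      = 0.009648 + 0.012586 + 0.008792 + 0.0185 + 0.03156 = 0.081086

0.0811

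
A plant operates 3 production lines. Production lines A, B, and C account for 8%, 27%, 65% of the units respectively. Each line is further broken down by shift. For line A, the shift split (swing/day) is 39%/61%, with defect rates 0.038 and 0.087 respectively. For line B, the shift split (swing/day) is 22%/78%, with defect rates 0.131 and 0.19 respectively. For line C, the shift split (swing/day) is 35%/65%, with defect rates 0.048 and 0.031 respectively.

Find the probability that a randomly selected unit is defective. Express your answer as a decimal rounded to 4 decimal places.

P(D|A) = 0.39·0.038 + 0.61·0.087 = 0.01482 + 0.05307 = 0.06789
P(D|B) = 0.22·0.131 + 0.78·0.19 = 0.02882 + 0.1482 = 0.17702
P(D|C) = 0.35·0.048 + 0.65·0.031 = 0.0168 + 0.02015 = 0.03695
By total probability over the outer partition,
P(D) = 0.08·0.06789 + 0.27·0.17702 + 0.65·0.03695
      = 0.0054312 + 0.0477954 + 0.0240175 = 0.0772441

P(D) ≈ 0.0772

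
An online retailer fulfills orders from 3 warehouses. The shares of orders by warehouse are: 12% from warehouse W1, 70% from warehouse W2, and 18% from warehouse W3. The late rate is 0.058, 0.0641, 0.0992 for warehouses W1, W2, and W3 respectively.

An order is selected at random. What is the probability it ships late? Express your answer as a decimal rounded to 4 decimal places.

P(L) = P(L|W1)·P(W1) + P(L|W2)·P(W2) + P(L|W3)·P(W3)
      = 0.058·0.12 + 0.0641·0.7 + 0.0992·0.18
      = 0.00696 + 0.04487 + 0.017856 = 0.069686

0.0697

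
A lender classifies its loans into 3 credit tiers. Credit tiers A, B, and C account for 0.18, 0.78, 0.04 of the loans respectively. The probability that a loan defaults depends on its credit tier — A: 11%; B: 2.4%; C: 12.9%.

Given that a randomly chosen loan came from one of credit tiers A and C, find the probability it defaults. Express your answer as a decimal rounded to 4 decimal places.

P(D|S) ≈ 0.1135

Let S = {A, C}.
P(S) = 0.18 + 0.04 = 0.22.
P(D ∩ S) = 0.11·0.18 + 0.129·0.04 = 0.0198 + 0.00516 = 0.02496.
P(D | S) = 0.02496 / 0.22 = 0.113455…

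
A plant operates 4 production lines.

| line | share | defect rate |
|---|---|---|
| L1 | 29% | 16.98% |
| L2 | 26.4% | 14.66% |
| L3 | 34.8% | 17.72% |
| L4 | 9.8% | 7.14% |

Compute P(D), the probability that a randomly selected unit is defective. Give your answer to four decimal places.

0.1566

P(D) = P(D|L1)·P(L1) + P(D|L2)·P(L2) + P(D|L3)·P(L3) + P(D|L4)·P(L4)
      = 0.1698·0.29 + 0.1466·0.264 + 0.1772·0.348 + 0.0714·0.098
      = 0.049242 + 0.0387024 + 0.0616656 + 0.0069972 = 0.1566072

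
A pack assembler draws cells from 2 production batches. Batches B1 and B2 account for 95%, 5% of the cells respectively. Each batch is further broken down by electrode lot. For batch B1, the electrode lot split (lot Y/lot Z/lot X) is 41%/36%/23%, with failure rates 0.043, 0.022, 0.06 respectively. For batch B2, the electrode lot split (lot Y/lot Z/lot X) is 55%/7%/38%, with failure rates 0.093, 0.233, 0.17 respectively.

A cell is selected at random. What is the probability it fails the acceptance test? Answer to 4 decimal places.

0.0440

P(F|B1) = 0.41·0.043 + 0.36·0.022 + 0.23·0.06 = 0.01763 + 0.00792 + 0.0138 = 0.03935
P(F|B2) = 0.55·0.093 + 0.07·0.233 + 0.38·0.17 = 0.05115 + 0.01631 + 0.0646 = 0.13206
By total probability over the outer partition,
P(F) = 0.95·0.03935 + 0.05·0.13206
      = 0.0373825 + 0.006603 = 0.0439855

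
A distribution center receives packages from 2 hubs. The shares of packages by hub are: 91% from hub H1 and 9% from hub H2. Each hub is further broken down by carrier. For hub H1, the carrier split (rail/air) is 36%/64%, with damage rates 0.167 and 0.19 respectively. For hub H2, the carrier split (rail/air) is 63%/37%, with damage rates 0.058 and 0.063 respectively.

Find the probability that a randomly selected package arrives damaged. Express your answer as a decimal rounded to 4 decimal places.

0.1708

P(D|H1) = 0.36·0.167 + 0.64·0.19 = 0.06012 + 0.1216 = 0.18172
P(D|H2) = 0.63·0.058 + 0.37·0.063 = 0.03654 + 0.02331 = 0.05985
By total probability over the outer partition,
P(D) = 0.91·0.18172 + 0.09·0.05985
      = 0.1653652 + 0.0053865 = 0.1707517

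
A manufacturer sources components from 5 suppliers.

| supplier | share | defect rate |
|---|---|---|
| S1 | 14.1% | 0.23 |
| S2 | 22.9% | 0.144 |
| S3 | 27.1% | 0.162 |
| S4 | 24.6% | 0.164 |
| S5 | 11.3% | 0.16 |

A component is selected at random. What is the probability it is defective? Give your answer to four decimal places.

P(D) ≈ 0.1677

By the law of total probability,
P(D) = P(D|S1)·P(S1) + P(D|S2)·P(S2) + P(D|S3)·P(S3) + P(D|S4)·P(S4) + P(D|S5)·P(S5)
      = 0.23·0.141 + 0.144·0.229 + 0.162·0.271 + 0.164·0.246 + 0.16·0.113
      = 0.03243 + 0.032976 + 0.043902 + 0.040344 + 0.01808 = 0.167732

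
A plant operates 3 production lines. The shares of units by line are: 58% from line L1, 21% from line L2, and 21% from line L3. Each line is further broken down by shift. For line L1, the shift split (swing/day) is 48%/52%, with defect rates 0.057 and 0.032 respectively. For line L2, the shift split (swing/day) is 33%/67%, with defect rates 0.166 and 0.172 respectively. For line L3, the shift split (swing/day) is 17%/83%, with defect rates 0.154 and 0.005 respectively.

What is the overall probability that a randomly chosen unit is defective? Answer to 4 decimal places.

0.0676

P(D|L1) = 0.48·0.057 + 0.52·0.032 = 0.02736 + 0.01664 = 0.044
P(D|L2) = 0.33·0.166 + 0.67·0.172 = 0.05478 + 0.11524 = 0.17002
P(D|L3) = 0.17·0.154 + 0.83·0.005 = 0.02618 + 0.00415 = 0.03033
Then overall,
P(D) = 0.58·0.044 + 0.21·0.17002 + 0.21·0.03033
      = 0.02552 + 0.0357042 + 0.0063693 = 0.0675935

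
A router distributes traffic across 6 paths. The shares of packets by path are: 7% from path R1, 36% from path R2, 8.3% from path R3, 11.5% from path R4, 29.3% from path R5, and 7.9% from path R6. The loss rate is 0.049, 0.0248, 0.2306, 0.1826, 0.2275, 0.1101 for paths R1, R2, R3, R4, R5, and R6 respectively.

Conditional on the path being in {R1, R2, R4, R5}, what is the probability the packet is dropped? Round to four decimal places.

Let S = {R1, R2, R4, R5}.
P(S) = 0.07 + 0.36 + 0.115 + 0.293 = 0.838.
P(L ∩ S) = 0.049·0.07 + 0.0248·0.36 + 0.1826·0.115 + 0.2275·0.293 = 0.00343 + 0.008928 + 0.020999 + 0.0666575 = 0.1000145.
P(L | S) = 0.1000145 / 0.838 = 0.119349…

0.1193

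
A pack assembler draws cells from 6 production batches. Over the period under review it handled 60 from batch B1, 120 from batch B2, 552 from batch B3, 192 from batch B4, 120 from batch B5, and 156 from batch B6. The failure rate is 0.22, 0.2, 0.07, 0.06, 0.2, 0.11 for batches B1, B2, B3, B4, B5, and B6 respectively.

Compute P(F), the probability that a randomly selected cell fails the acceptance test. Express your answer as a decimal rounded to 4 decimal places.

0.1071

Total: 60 + 120 + 552 + 192 + 120 + 156 = 1200.
P(B1) = 60/1200 = 0.05. P(B2) = 120/1200 = 0.1. P(B3) = 552/1200 = 0.46. P(B4) = 192/1200 = 0.16. P(B5) = 120/1200 = 0.1. P(B6) = 156/1200 = 0.13.
P(F) = P(F|B1)·P(B1) + P(F|B2)·P(B2) + P(F|B3)·P(B3) + P(F|B4)·P(B4) + P(F|B5)·P(B5) + P(F|B6)·P(B6)
      = 0.22·0.05 + 0.2·0.1 + 0.07·0.46 + 0.06·0.16 + 0.2·0.1 + 0.11·0.13
      = 0.011 + 0.02 + 0.0322 + 0.0096 + 0.02 + 0.0143 = 0.1071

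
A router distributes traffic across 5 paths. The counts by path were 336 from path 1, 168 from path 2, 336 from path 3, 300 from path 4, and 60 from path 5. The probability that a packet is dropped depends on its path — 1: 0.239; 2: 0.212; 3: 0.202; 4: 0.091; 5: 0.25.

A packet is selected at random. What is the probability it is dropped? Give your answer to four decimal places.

P(L) ≈ 0.1884

Total: 336 + 168 + 336 + 300 + 60 = 1200.
P(1) = 336/1200 = 0.28. P(2) = 168/1200 = 0.14. P(3) = 336/1200 = 0.28. P(4) = 300/1200 = 0.25. P(5) = 60/1200 = 0.05.
Summing over the partition,
P(L) = P(L|1)·P(1) + P(L|2)·P(2) + P(L|3)·P(3) + P(L|4)·P(4) + P(L|5)·P(5)
      = 0.239·0.28 + 0.212·0.14 + 0.202·0.28 + 0.091·0.25 + 0.25·0.05
      = 0.06692 + 0.02968 + 0.05656 + 0.02275 + 0.0125 = 0.18841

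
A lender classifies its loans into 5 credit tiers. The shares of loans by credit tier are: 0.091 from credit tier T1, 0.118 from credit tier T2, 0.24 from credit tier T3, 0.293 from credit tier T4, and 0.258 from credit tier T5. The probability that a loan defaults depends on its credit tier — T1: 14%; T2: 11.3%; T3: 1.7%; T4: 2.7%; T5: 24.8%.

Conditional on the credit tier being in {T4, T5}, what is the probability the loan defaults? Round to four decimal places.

Let S = {T4, T5}.
P(S) = 0.293 + 0.258 = 0.551.
P(D ∩ S) = 0.027·0.293 + 0.248·0.258 = 0.007911 + 0.063984 = 0.071895.
P(D | S) = 0.071895 / 0.551 = 0.130481…

0.1305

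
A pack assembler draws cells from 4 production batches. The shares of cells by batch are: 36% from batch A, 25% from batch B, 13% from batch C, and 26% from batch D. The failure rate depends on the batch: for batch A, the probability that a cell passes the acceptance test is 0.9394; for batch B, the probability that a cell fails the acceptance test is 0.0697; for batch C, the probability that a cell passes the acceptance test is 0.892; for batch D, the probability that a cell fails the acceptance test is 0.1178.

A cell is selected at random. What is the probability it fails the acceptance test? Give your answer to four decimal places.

0.0839

P(F|A) = 1 − 0.9394 = 0.0606.
P(F|C) = 1 − 0.892 = 0.108.
Using total probability over the partition,
P(F) = P(F|A)·P(A) + P(F|B)·P(B) + P(F|C)·P(C) + P(F|D)·P(D)
      = 0.0606·0.36 + 0.0697·0.25 + 0.108·0.13 + 0.1178·0.26
      = 0.021816 + 0.017425 + 0.01404 + 0.030628 = 0.083909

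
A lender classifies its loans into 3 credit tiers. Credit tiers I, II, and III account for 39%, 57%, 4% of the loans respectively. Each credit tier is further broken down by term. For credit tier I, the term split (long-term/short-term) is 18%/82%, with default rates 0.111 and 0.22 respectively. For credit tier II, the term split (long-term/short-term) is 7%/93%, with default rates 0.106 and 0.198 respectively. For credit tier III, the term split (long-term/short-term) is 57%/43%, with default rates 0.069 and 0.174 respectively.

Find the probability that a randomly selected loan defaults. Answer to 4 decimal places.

0.1919

P(D|I) = 0.18·0.111 + 0.82·0.22 = 0.01998 + 0.1804 = 0.20038
P(D|II) = 0.07·0.106 + 0.93·0.198 = 0.00742 + 0.18414 = 0.19156
P(D|III) = 0.57·0.069 + 0.43·0.174 = 0.03933 + 0.07482 = 0.11415
By total probability over the outer partition,
P(D) = 0.39·0.20038 + 0.57·0.19156 + 0.04·0.11415
      = 0.0781482 + 0.1091892 + 0.004566 = 0.1919034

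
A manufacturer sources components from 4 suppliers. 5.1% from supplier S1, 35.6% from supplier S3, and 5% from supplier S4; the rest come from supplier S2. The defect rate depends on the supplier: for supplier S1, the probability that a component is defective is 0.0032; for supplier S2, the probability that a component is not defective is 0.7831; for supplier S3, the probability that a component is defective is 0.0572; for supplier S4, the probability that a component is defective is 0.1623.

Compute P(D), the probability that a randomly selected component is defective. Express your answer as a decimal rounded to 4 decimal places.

P(D) ≈ 0.1464

P(S2) = 1 − (0.051 + 0.356 + 0.05) = 0.543.
P(D|S2) = 1 − 0.7831 = 0.2169.
By the law of total probability,
P(D) = P(D|S1)·P(S1) + P(D|S2)·P(S2) + P(D|S3)·P(S3) + P(D|S4)·P(S4)
      = 0.0032·0.051 + 0.2169·0.543 + 0.0572·0.356 + 0.1623·0.05
      = 0.0001632 + 0.1177767 + 0.0203632 + 0.008115 = 0.1464181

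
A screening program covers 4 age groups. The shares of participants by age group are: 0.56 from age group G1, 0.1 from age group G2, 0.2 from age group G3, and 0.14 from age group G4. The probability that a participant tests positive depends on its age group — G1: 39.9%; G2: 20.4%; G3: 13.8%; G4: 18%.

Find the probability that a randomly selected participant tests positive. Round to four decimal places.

P(T) = P(T|G1)·P(G1) + P(T|G2)·P(G2) + P(T|G3)·P(G3) + P(T|G4)·P(G4)
      = 0.399·0.56 + 0.204·0.1 + 0.138·0.2 + 0.18·0.14
      = 0.22344 + 0.0204 + 0.0276 + 0.0252 = 0.29664

P(T) ≈ 0.2966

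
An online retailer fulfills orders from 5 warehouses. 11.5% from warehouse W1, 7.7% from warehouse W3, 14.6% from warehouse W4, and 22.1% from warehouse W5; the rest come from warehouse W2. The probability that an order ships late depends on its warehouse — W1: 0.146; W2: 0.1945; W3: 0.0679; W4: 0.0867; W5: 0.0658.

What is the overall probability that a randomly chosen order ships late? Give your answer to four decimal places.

P(L) ≈ 0.1350

P(W2) = 1 − (0.115 + 0.077 + 0.146 + 0.221) = 0.441.
P(L) = P(L|W1)·P(W1) + P(L|W2)·P(W2) + P(L|W3)·P(W3) + P(L|W4)·P(W4) + P(L|W5)·P(W5)
      = 0.146·0.115 + 0.1945·0.441 + 0.0679·0.077 + 0.0867·0.146 + 0.0658·0.221
      = 0.01679 + 0.0857745 + 0.0052283 + 0.0126582 + 0.0145418 = 0.1349928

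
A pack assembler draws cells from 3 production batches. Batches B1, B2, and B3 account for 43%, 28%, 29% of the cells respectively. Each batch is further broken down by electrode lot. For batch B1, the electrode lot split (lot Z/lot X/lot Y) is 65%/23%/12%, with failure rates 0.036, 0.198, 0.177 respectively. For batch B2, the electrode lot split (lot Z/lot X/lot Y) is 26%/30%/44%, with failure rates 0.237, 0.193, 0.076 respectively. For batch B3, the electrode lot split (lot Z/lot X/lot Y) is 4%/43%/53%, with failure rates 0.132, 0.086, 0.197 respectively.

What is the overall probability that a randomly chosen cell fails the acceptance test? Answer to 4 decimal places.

P(F) ≈ 0.1241

P(F|B1) = 0.65·0.036 + 0.23·0.198 + 0.12·0.177 = 0.0234 + 0.04554 + 0.02124 = 0.09018
P(F|B2) = 0.26·0.237 + 0.3·0.193 + 0.44·0.076 = 0.06162 + 0.0579 + 0.03344 = 0.15296
P(F|B3) = 0.04·0.132 + 0.43·0.086 + 0.53·0.197 = 0.00528 + 0.03698 + 0.10441 = 0.14667
Then overall,
P(F) = 0.43·0.09018 + 0.28·0.15296 + 0.29·0.14667
      = 0.0387774 + 0.0428288 + 0.0425343 = 0.1241405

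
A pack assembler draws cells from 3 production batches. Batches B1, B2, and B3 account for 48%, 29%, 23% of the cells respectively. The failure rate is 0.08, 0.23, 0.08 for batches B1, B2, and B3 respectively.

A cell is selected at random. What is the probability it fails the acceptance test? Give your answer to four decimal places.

P(F) ≈ 0.1235

Using total probability over the partition,
P(F) = P(F|B1)·P(B1) + P(F|B2)·P(B2) + P(F|B3)·P(B3)
      = 0.08·0.48 + 0.23·0.29 + 0.08·0.23
      = 0.0384 + 0.0667 + 0.0184 = 0.1235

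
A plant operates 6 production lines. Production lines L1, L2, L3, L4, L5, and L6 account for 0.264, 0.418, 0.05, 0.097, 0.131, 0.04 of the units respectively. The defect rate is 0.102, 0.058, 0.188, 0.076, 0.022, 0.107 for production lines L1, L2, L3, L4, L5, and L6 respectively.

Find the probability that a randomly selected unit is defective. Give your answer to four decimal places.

Summing over the partition,
P(D) = P(D|L1)·P(L1) + P(D|L2)·P(L2) + P(D|L3)·P(L3) + P(D|L4)·P(L4) + P(D|L5)·P(L5) + P(D|L6)·P(L6)
      = 0.102·0.264 + 0.058·0.418 + 0.188·0.05 + 0.076·0.097 + 0.022·0.131 + 0.107·0.04
      = 0.026928 + 0.024244 + 0.0094 + 0.007372 + 0.002882 + 0.00428 = 0.075106

0.0751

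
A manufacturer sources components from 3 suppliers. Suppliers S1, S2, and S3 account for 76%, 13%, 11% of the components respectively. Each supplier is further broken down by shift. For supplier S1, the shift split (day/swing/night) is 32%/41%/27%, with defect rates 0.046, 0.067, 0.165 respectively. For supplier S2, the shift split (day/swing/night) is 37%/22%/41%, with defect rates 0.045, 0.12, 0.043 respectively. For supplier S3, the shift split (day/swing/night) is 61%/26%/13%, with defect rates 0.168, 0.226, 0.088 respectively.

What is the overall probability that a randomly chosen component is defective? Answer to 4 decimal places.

0.0928

P(D|S1) = 0.32·0.046 + 0.41·0.067 + 0.27·0.165 = 0.01472 + 0.02747 + 0.04455 = 0.08674
P(D|S2) = 0.37·0.045 + 0.22·0.12 + 0.41·0.043 = 0.01665 + 0.0264 + 0.01763 = 0.06068
P(D|S3) = 0.61·0.168 + 0.26·0.226 + 0.13·0.088 = 0.10248 + 0.05876 + 0.01144 = 0.17268
Then overall,
P(D) = 0.76·0.08674 + 0.13·0.06068 + 0.11·0.17268
      = 0.0659224 + 0.0078884 + 0.0189948 = 0.0928056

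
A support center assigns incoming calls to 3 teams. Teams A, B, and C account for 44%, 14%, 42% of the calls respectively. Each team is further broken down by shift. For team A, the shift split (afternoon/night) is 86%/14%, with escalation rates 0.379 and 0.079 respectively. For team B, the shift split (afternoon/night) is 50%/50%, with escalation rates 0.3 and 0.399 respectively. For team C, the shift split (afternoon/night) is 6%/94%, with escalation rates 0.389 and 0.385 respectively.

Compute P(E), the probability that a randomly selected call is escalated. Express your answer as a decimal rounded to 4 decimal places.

P(E|A) = 0.86·0.379 + 0.14·0.079 = 0.32594 + 0.01106 = 0.337
P(E|B) = 0.5·0.3 + 0.5·0.399 = 0.15 + 0.1995 = 0.3495
P(E|C) = 0.06·0.389 + 0.94·0.385 = 0.02334 + 0.3619 = 0.38524
By total probability over the outer partition,
P(E) = 0.44·0.337 + 0.14·0.3495 + 0.42·0.38524
      = 0.14828 + 0.04893 + 0.1618008 = 0.3590108

0.3590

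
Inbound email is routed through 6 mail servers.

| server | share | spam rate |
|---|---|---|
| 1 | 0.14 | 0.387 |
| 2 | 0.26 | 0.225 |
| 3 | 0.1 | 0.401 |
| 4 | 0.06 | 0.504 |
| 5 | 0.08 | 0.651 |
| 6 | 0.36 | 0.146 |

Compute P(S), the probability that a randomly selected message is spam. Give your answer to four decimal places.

0.2877

Using total probability over the partition,
P(S) = P(S|1)·P(1) + P(S|2)·P(2) + P(S|3)·P(3) + P(S|4)·P(4) + P(S|5)·P(5) + P(S|6)·P(6)
      = 0.387·0.14 + 0.225·0.26 + 0.401·0.1 + 0.504·0.06 + 0.651·0.08 + 0.146·0.36
      = 0.05418 + 0.0585 + 0.0401 + 0.03024 + 0.05208 + 0.05256 = 0.28766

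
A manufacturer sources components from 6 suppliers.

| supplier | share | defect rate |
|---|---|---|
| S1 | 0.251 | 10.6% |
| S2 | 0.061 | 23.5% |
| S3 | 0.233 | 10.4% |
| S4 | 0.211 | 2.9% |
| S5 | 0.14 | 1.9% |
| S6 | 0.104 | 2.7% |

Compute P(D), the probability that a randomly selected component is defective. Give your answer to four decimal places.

P(D) = P(D|S1)·P(S1) + P(D|S2)·P(S2) + P(D|S3)·P(S3) + P(D|S4)·P(S4) + P(D|S5)·P(S5) + P(D|S6)·P(S6)
      = 0.106·0.251 + 0.235·0.061 + 0.104·0.233 + 0.029·0.211 + 0.019·0.14 + 0.027·0.104
      = 0.026606 + 0.014335 + 0.024232 + 0.006119 + 0.00266 + 0.002808 = 0.07676

0.0768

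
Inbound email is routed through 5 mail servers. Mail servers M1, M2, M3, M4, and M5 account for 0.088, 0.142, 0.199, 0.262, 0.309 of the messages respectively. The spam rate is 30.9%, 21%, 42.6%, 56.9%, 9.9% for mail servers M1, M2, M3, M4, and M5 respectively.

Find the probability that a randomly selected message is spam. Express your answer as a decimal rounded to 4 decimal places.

0.3215

P(S) = P(S|M1)·P(M1) + P(S|M2)·P(M2) + P(S|M3)·P(M3) + P(S|M4)·P(M4) + P(S|M5)·P(M5)
      = 0.309·0.088 + 0.21·0.142 + 0.426·0.199 + 0.569·0.262 + 0.099·0.309
      = 0.027192 + 0.02982 + 0.084774 + 0.149078 + 0.030591 = 0.321455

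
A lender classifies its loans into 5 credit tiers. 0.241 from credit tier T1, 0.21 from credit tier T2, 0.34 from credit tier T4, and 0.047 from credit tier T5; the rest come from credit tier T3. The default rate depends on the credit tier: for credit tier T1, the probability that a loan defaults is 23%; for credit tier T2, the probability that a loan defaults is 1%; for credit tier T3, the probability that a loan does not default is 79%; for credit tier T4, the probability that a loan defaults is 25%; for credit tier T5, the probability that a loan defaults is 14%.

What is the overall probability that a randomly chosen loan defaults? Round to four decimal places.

P(T3) = 1 − (0.241 + 0.21 + 0.34 + 0.047) = 0.162.
P(D|T3) = 1 − 0.79 = 0.21.
P(D) = P(D|T1)·P(T1) + P(D|T2)·P(T2) + P(D|T3)·P(T3) + P(D|T4)·P(T4) + P(D|T5)·P(T5)
      = 0.23·0.241 + 0.01·0.21 + 0.21·0.162 + 0.25·0.34 + 0.14·0.047
      = 0.05543 + 0.0021 + 0.03402 + 0.085 + 0.00658 = 0.18313

0.1831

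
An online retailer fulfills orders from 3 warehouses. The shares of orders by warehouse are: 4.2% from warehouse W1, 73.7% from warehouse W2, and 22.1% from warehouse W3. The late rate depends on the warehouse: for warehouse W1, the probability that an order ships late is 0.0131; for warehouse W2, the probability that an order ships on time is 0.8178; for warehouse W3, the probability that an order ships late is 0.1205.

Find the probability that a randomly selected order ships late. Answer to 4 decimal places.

P(L) ≈ 0.1615

P(L|W2) = 1 − 0.8178 = 0.1822.
Using total probability over the partition,
P(L) = P(L|W1)·P(W1) + P(L|W2)·P(W2) + P(L|W3)·P(W3)
      = 0.0131·0.042 + 0.1822·0.737 + 0.1205·0.221
      = 0.0005502 + 0.1342814 + 0.0266305 = 0.1614621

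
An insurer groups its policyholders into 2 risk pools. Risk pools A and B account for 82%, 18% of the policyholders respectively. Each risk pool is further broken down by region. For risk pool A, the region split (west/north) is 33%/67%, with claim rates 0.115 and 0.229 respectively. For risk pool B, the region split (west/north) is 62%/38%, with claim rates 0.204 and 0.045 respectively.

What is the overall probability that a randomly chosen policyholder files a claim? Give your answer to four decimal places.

P(C|A) = 0.33·0.115 + 0.67·0.229 = 0.03795 + 0.15343 = 0.19138
P(C|B) = 0.62·0.204 + 0.38·0.045 = 0.12648 + 0.0171 = 0.14358
By total probability over the outer partition,
P(C) = 0.82·0.19138 + 0.18·0.14358
      = 0.1569316 + 0.0258444 = 0.182776

P(C) ≈ 0.1828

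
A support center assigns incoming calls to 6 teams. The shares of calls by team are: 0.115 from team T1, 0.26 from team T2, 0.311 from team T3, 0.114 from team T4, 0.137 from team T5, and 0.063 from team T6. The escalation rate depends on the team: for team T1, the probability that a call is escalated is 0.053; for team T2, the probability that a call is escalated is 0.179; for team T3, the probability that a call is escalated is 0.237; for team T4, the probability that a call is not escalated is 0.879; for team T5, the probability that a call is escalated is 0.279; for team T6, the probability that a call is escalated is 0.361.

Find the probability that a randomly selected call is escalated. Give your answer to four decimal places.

P(E|T4) = 1 − 0.879 = 0.121.
Summing over the partition,
P(E) = P(E|T1)·P(T1) + P(E|T2)·P(T2) + P(E|T3)·P(T3) + P(E|T4)·P(T4) + P(E|T5)·P(T5) + P(E|T6)·P(T6)
      = 0.053·0.115 + 0.179·0.26 + 0.237·0.311 + 0.121·0.114 + 0.279·0.137 + 0.361·0.063
      = 0.006095 + 0.04654 + 0.073707 + 0.013794 + 0.038223 + 0.022743 = 0.201102

P(E) ≈ 0.2011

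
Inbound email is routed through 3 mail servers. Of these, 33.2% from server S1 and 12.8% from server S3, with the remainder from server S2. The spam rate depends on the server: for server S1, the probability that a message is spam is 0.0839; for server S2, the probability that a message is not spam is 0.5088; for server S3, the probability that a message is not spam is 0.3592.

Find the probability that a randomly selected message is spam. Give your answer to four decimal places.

P(S) ≈ 0.3751

P(S2) = 1 − (0.332 + 0.128) = 0.54.
P(S|S2) = 1 − 0.5088 = 0.4912.
P(S|S3) = 1 − 0.3592 = 0.6408.
P(S) = P(S|S1)·P(S1) + P(S|S2)·P(S2) + P(S|S3)·P(S3)
      = 0.0839·0.332 + 0.4912·0.54 + 0.6408·0.128
      = 0.0278548 + 0.265248 + 0.0820224 = 0.3751252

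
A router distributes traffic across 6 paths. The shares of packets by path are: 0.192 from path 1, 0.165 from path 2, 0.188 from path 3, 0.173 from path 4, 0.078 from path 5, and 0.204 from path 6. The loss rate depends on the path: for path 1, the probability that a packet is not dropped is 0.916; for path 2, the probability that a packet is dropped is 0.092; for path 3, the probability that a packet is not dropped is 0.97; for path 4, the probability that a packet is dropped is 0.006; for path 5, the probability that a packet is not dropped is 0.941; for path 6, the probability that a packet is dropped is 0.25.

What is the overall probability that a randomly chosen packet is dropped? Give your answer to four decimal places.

P(L) ≈ 0.0936

P(L|1) = 1 − 0.916 = 0.084.
P(L|3) = 1 − 0.97 = 0.03.
P(L|5) = 1 − 0.941 = 0.059.
P(L) = P(L|1)·P(1) + P(L|2)·P(2) + P(L|3)·P(3) + P(L|4)·P(4) + P(L|5)·P(5) + P(L|6)·P(6)
      = 0.084·0.192 + 0.092·0.165 + 0.03·0.188 + 0.006·0.173 + 0.059·0.078 + 0.25·0.204
      = 0.016128 + 0.01518 + 0.00564 + 0.001038 + 0.004602 + 0.051 = 0.093588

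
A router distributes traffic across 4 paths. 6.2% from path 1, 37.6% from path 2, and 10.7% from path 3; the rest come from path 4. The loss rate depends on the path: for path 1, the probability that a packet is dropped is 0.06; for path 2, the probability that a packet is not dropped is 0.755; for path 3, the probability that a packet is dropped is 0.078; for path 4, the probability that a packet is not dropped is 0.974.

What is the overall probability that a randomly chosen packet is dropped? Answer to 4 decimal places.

P(4) = 1 − (0.062 + 0.376 + 0.107) = 0.455.
P(L|2) = 1 − 0.755 = 0.245.
P(L|4) = 1 − 0.974 = 0.026.
By the law of total probability,
P(L) = P(L|1)·P(1) + P(L|2)·P(2) + P(L|3)·P(3) + P(L|4)·P(4)
      = 0.06·0.062 + 0.245·0.376 + 0.078·0.107 + 0.026·0.455
      = 0.00372 + 0.09212 + 0.008346 + 0.01183 = 0.116016

0.1160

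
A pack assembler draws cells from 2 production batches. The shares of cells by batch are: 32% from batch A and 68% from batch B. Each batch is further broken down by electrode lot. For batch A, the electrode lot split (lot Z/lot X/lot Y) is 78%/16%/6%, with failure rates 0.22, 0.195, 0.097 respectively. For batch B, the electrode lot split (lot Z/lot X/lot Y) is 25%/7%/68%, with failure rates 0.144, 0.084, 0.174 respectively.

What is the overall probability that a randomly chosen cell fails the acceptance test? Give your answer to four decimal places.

0.1757

P(F|A) = 0.78·0.22 + 0.16·0.195 + 0.06·0.097 = 0.1716 + 0.0312 + 0.00582 = 0.20862
P(F|B) = 0.25·0.144 + 0.07·0.084 + 0.68·0.174 = 0.036 + 0.00588 + 0.11832 = 0.1602
By total probability over the outer partition,
P(F) = 0.32·0.20862 + 0.68·0.1602
      = 0.0667584 + 0.108936 = 0.1756944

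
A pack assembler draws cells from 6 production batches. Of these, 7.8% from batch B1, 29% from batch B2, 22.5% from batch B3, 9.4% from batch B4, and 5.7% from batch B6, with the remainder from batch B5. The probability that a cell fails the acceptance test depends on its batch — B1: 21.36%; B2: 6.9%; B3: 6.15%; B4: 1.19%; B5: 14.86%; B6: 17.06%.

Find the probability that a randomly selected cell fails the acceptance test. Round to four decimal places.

P(B5) = 1 − (0.078 + 0.29 + 0.225 + 0.094 + 0.057) = 0.256.
P(F) = P(F|B1)·P(B1) + P(F|B2)·P(B2) + P(F|B3)·P(B3) + P(F|B4)·P(B4) + P(F|B5)·P(B5) + P(F|B6)·P(B6)
      = 0.2136·0.078 + 0.069·0.29 + 0.0615·0.225 + 0.0119·0.094 + 0.1486·0.256 + 0.1706·0.057
      = 0.0166608 + 0.02001 + 0.0138375 + 0.0011186 + 0.0380416 + 0.0097242 = 0.0993927

0.0994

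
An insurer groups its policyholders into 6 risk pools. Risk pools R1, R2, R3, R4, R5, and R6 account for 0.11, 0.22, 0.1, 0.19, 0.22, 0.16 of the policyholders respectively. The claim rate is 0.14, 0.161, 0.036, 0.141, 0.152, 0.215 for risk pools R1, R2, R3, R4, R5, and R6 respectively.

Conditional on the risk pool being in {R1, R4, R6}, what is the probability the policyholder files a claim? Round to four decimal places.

Let S = {R1, R4, R6}.
P(S) = 0.11 + 0.19 + 0.16 = 0.46.
P(C ∩ S) = 0.14·0.11 + 0.141·0.19 + 0.215·0.16 = 0.0154 + 0.02679 + 0.0344 = 0.07659.
P(C | S) = 0.07659 / 0.46 = 0.166500…

0.1665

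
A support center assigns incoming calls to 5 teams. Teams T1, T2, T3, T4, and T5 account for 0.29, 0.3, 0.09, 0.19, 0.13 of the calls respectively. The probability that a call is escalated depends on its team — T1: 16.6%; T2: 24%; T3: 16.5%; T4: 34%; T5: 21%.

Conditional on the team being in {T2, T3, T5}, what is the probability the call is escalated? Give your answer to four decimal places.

Let S = {T2, T3, T5}.
P(S) = 0.3 + 0.09 + 0.13 = 0.52.
P(E ∩ S) = 0.24·0.3 + 0.165·0.09 + 0.21·0.13 = 0.072 + 0.01485 + 0.0273 = 0.11415.
P(E | S) = 0.11415 / 0.52 = 0.219519…

0.2195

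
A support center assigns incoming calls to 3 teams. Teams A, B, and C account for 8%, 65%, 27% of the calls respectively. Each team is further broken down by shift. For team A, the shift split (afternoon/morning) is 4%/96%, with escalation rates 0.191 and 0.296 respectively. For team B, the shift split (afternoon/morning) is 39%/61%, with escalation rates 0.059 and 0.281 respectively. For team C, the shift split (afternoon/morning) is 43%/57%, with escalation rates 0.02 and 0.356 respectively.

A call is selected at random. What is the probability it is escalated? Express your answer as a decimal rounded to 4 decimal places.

P(E) ≈ 0.2068

P(E|A) = 0.04·0.191 + 0.96·0.296 = 0.00764 + 0.28416 = 0.2918
P(E|B) = 0.39·0.059 + 0.61·0.281 = 0.02301 + 0.17141 = 0.19442
P(E|C) = 0.43·0.02 + 0.57·0.356 = 0.0086 + 0.20292 = 0.21152
By total probability over the outer partition,
P(E) = 0.08·0.2918 + 0.65·0.19442 + 0.27·0.21152
      = 0.023344 + 0.126373 + 0.0571104 = 0.2068274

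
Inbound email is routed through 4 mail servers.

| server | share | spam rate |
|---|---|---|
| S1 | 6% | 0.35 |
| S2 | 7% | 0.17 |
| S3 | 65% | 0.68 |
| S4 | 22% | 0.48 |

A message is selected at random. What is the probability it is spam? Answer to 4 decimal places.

P(S) = P(S|S1)·P(S1) + P(S|S2)·P(S2) + P(S|S3)·P(S3) + P(S|S4)·P(S4)
      = 0.35·0.06 + 0.17·0.07 + 0.68·0.65 + 0.48·0.22
      = 0.021 + 0.0119 + 0.442 + 0.1056 = 0.5805

P(S) ≈ 0.5805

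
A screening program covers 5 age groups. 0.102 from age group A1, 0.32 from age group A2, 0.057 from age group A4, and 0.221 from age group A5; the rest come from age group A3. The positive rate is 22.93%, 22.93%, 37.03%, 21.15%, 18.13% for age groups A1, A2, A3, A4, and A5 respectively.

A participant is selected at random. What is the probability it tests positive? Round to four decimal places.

P(T) ≈ 0.2600

P(A3) = 1 − (0.102 + 0.32 + 0.057 + 0.221) = 0.3.
P(T) = P(T|A1)·P(A1) + P(T|A2)·P(A2) + P(T|A3)·P(A3) + P(T|A4)·P(A4) + P(T|A5)·P(A5)
      = 0.2293·0.102 + 0.2293·0.32 + 0.3703·0.3 + 0.2115·0.057 + 0.1813·0.221
      = 0.0233886 + 0.073376 + 0.11109 + 0.0120555 + 0.0400673 = 0.2599774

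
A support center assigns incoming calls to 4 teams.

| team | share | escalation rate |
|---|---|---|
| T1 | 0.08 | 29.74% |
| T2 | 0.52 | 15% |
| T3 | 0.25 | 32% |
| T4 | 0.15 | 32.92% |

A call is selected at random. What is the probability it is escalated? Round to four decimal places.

Summing over the partition,
P(E) = P(E|T1)·P(T1) + P(E|T2)·P(T2) + P(E|T3)·P(T3) + P(E|T4)·P(T4)
      = 0.2974·0.08 + 0.15·0.52 + 0.32·0.25 + 0.3292·0.15
      = 0.023792 + 0.078 + 0.08 + 0.04938 = 0.231172

P(E) ≈ 0.2312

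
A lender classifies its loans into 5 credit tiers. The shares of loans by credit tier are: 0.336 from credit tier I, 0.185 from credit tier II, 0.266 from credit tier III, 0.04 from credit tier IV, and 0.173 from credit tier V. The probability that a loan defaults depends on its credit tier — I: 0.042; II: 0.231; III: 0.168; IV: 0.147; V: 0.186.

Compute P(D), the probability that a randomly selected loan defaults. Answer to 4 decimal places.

0.1396

Summing over the partition,
P(D) = P(D|I)·P(I) + P(D|II)·P(II) + P(D|III)·P(III) + P(D|IV)·P(IV) + P(D|V)·P(V)
      = 0.042·0.336 + 0.231·0.185 + 0.168·0.266 + 0.147·0.04 + 0.186·0.173
      = 0.014112 + 0.042735 + 0.044688 + 0.00588 + 0.032178 = 0.139593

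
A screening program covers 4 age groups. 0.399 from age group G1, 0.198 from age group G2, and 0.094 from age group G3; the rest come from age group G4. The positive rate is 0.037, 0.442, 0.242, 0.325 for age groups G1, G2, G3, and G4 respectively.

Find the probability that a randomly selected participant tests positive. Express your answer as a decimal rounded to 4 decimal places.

P(G4) = 1 − (0.399 + 0.198 + 0.094) = 0.309.
Summing over the partition,
P(T) = P(T|G1)·P(G1) + P(T|G2)·P(G2) + P(T|G3)·P(G3) + P(T|G4)·P(G4)
      = 0.037·0.399 + 0.442·0.198 + 0.242·0.094 + 0.325·0.309
      = 0.014763 + 0.087516 + 0.022748 + 0.100425 = 0.225452

0.2255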